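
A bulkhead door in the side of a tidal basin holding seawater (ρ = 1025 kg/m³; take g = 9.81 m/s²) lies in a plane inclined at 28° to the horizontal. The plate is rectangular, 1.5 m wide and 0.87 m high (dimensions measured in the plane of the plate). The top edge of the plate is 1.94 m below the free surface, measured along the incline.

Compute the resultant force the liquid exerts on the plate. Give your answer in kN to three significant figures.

F ≈ 14.6 kN

γ = ρg = 1025 × 9.81 / 1000 = 10.05525 kN/m³.
Let θ = 28° be the plate's angle to the horizontal; measure y along the incline from where the plane meets the free surface. Vertical depth h = y·sinθ with sinθ = 0.469472.
The centroid lies 0.87/2 = 0.435 m below the top edge, so y_c = 1.94 + 0.435 = 2.375 m and h_c = 2.375 × 0.469472 = 1.115 m.
A = 1.5 × 0.87 = 1.305 m².
Resultant F = γ·h_c·A = 10.05525 × 1.115 × 1.305 = 14.6311 kN.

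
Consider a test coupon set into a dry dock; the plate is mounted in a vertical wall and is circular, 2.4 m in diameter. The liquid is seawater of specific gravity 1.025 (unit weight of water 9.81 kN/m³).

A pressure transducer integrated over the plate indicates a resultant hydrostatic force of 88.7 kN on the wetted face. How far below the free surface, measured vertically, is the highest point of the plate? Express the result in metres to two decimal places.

d_top ≈ 0.75 m

γ = 1.025 × 9.81 = 10.05525 kN/m³.
A = π(1.2)² = 4.52389 m².
From F = γ·h_c·A, the centroid depth is h_c = 88.7/(10.05525 × 4.52389) = 1.94993 m.
The centroid is at the centre, 1.2 m below the top of the plate, so the highest point sits at h_top = 1.94993 − 1.2 = 0.74993 m below the surface.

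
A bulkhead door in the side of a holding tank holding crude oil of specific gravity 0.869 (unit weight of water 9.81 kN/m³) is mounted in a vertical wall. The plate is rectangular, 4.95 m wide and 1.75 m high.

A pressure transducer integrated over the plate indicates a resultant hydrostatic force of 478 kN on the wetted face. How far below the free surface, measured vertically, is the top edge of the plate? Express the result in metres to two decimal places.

γ = 0.869 × 9.81 = 8.52489 kN/m³.
A = 4.95 × 1.75 = 8.6625 m².
From F = γ·h_c·A, the centroid depth is h_c = 478/(8.52489 × 8.6625) = 6.47285 m.
The centroid lies 1.75/2 = 0.875 m below the top edge, so the top edge sits at h_top = 6.47285 − 0.875 = 5.59785 m below the surface.

d_top ≈ 5.60 m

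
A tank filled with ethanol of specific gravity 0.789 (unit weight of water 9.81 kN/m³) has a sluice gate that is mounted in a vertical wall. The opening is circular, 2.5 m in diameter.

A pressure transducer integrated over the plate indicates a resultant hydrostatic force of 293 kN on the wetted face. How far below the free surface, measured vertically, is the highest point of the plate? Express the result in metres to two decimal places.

d_top ≈ 6.46 m

γ = 0.789 × 9.81 = 7.74009 kN/m³.
A = π(1.25)² = 4.90874 m².
From F = γ·h_c·A, the centroid depth is h_c = 293/(7.74009 × 4.90874) = 7.71173 m.
The centroid is at the centre, 1.25 m below the top of the plate, so the highest point sits at h_top = 7.71173 − 1.25 = 6.46173 m below the surface.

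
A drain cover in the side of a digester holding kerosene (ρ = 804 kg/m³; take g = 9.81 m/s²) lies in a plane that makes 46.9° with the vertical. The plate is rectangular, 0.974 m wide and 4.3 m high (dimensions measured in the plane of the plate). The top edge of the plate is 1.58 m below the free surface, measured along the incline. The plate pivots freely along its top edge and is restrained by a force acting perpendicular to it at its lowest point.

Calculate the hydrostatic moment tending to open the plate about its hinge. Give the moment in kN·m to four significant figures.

M ≈ 215.8 kN·m

γ = ρg = 804 × 9.81 / 1000 = 7.88724 kN/m³.
The plate makes 46.9° with the vertical, i.e. θ = 90° − 46.9° = 43.1° to the horizontal. Measuring y along the incline from the free-surface line, vertical depth h = y·sinθ with sinθ = 0.683274.
The centroid lies 4.3/2 = 2.15 m below the top edge, so y_c = 1.58 + 2.15 = 3.73 m and h_c = 3.73 × 0.683274 = 2.54861 m.
A = 0.974 × 4.3 = 4.1882 m².
Resultant F = γ·h_c·A = 7.88724 × 2.54861 × 4.1882 = 84.1891 kN.
I_c = b·h³/12 = 0.974 × 4.3³/12 = 6.45332 m⁴.
Centre of pressure: y_p = y_c + I_c/(y_c·A) = 3.73 + 6.45332/(3.73 × 4.1882) = 3.73 + 0.413092 = 4.14309 m along the plane.
The resultant acts 2.15 + 0.413092 = 2.56309 m (along the plate) below the hinge at the top edge, so the moment about the hinge is M = F × 2.56309 = 84.1891 × 2.56309 = 215.784 kN·m.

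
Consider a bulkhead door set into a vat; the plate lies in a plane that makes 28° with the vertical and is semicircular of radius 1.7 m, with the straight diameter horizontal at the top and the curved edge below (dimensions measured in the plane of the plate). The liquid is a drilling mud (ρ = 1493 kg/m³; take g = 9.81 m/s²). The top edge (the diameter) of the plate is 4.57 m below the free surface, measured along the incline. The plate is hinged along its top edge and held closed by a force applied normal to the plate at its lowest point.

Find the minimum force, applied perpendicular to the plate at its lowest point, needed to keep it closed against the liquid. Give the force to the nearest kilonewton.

P ≈ 139 kN

γ = ρg = 1493 × 9.81 / 1000 = 14.64633 kN/m³.
The plate makes 28° with the vertical, i.e. θ = 90° − 28° = 62° to the horizontal. Measuring y along the incline from the free-surface line, vertical depth h = y·sinθ with sinθ = 0.882948.
The centroid of a semicircle lies 4r/(3π) = 0.721502 m from the diameter, here below the top edge, so y_c = 4.57 + 0.721502 = 5.2915 m and h_c = 5.2915 × 0.882948 = 4.67212 m.
A = πr²/2 = π × 1.7²/2 = 4.5396 m².
Resultant F = γ·h_c·A = 14.64633 × 4.67212 × 4.5396 = 310.642 kN.
I_c = (π/8 − 8/(9π))·r⁴ = 0.109757 × 1.7⁴ = 0.916701 m⁴.
Centre of pressure: y_p = y_c + I_c/(y_c·A) = 5.2915 + 0.916701/(5.2915 × 4.5396) = 5.2915 + 0.038162 = 5.32966 m along the plane.
The resultant acts 0.721502 + 0.038162 = 0.759664 m (along the plate) below the hinge at the top edge, so the moment about the hinge is M = F × 0.759664 = 310.642 × 0.759664 = 235.984 kN·m.
A normal force at the bottom, 1.7 m from the hinge, must supply this moment: P = 235.984/1.7 = 138.814 kN.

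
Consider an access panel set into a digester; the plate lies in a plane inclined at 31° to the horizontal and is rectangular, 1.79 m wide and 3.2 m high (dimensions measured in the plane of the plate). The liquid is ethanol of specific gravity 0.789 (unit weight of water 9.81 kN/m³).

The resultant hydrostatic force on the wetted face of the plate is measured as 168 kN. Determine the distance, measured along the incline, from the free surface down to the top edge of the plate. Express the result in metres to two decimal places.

γ = 0.789 × 9.81 = 7.74009 kN/m³.
A = 1.79 × 3.2 = 5.728 m².
From F = γ·h_c·A, the centroid depth is h_c = 168/(7.74009 × 5.728) = 3.78931 m.
Let θ = 31° be the plate's angle to the horizontal; measure y along the incline from where the plane meets the free surface. Vertical depth h = y·sinθ with sinθ = 0.515038.
Along the incline, y_c = h_c/sinθ = 3.78931/0.515038 = 7.35734 m.
The centroid lies 3.2/2 = 1.6 m below the top edge, so the top edge sits at y_top = 7.35734 − 1.6 = 5.75734 m along the incline.

y_top ≈ 5.76 m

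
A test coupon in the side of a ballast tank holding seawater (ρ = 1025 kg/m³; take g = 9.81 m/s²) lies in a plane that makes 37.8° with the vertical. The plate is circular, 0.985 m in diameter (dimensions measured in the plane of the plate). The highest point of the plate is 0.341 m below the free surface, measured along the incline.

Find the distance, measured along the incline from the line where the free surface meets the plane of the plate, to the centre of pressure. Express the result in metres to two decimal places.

γ = ρg = 1025 × 9.81 / 1000 = 10.05525 kN/m³.
The plate makes 37.8° with the vertical, i.e. θ = 90° − 37.8° = 52.2° to the horizontal. Measuring y along the incline from the free-surface line, vertical depth h = y·sinθ with sinθ = 0.790155.
The centroid is at the centre, 0.4925 m below the top of the plate, so y_c = 0.341 + 0.4925 = 0.8335 m and h_c = 0.8335 × 0.790155 = 0.658594 m.
A = π(0.4925)² = 0.762013 m².
Resultant F = γ·h_c·A = 10.05525 × 0.658594 × 0.762013 = 5.0463 kN.
I_c = πr⁴/4 = π × 0.4925⁴/4 = 0.0462077 m⁴.
Centre of pressure: y_p = y_c + I_c/(y_c·A) = 0.8335 + 0.0462077/(0.8335 × 0.762013) = 0.8335 + 0.0727522 = 0.906252 m along the plane.

y_p = 0.91 m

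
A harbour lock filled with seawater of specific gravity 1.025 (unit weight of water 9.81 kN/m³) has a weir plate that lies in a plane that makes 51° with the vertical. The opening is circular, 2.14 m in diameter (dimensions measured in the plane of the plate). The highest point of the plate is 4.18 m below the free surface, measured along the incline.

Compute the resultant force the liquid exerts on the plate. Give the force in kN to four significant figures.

F ≈ 119.5 kN

γ = 1.025 × 9.81 = 10.05525 kN/m³.
The plate makes 51° with the vertical, i.e. θ = 90° − 51° = 39° to the horizontal. Measuring y along the incline from the free-surface line, vertical depth h = y·sinθ with sinθ = 0.629320.
The centroid is at the centre, 1.07 m below the top of the plate, so y_c = 4.18 + 1.07 = 5.25 m and h_c = 5.25 × 0.629320 = 3.30393 m.
A = π(1.07)² = 3.59681 m².
Resultant F = γ·h_c·A = 10.05525 × 3.30393 × 3.59681 = 119.493 kN.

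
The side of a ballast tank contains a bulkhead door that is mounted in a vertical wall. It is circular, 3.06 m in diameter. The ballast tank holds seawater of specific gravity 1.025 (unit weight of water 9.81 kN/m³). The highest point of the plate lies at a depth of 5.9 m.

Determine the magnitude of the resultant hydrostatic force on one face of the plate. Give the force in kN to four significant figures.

γ = 1.025 × 9.81 = 10.05525 kN/m³.
The centroid is at the centre, 1.53 m below the top of the plate, so the centroid depth is h_c = 5.9 + 1.53 = 7.43 m.
A = π(1.53)² = 7.35415 m².
Resultant F = γ·h_c·A = 10.05525 × 7.43 × 7.35415 = 549.432 kN.

F ≈ 549.4 kN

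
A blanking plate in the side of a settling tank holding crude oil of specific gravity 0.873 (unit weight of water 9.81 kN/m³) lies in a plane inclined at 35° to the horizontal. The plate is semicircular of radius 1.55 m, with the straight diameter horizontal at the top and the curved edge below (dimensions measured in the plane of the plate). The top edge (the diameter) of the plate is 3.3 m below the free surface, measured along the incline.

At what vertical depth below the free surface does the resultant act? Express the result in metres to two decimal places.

h_p = 2.29 m

γ = 0.873 × 9.81 = 8.56413 kN/m³.
Let θ = 35° be the plate's angle to the horizontal; measure y along the incline from where the plane meets the free surface. Vertical depth h = y·sinθ with sinθ = 0.573576.
The centroid of a semicircle lies 4r/(3π) = 0.65784 m from the diameter, here below the top edge, so y_c = 3.3 + 0.65784 = 3.95784 m and h_c = 3.95784 × 0.573576 = 2.27012 m.
A = πr²/2 = π × 1.55²/2 = 3.77384 m².
Resultant F = γ·h_c·A = 8.56413 × 2.27012 × 3.77384 = 73.3695 kN.
I_c = (π/8 − 8/(9π))·r⁴ = 0.109757 × 1.55⁴ = 0.633518 m⁴.
Centre of pressure: y_p = y_c + I_c/(y_c·A) = 3.95784 + 0.633518/(3.95784 × 3.77384) = 3.95784 + 0.0424148 = 4.00025 m along the plane.
Vertically, h_p = y_p·sinθ = 4.00025 × 0.573576 = 2.29445 m.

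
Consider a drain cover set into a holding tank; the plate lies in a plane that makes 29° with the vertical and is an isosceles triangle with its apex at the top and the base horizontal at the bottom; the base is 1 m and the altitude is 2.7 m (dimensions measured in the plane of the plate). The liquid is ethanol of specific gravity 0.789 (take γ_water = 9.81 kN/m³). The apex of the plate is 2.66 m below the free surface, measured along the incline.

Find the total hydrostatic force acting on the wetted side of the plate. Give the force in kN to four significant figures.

γ = 0.789 × 9.81 = 7.74009 kN/m³.
The plate makes 29° with the vertical, i.e. θ = 90° − 29° = 61° to the horizontal. Measuring y along the incline from the free-surface line, vertical depth h = y·sinθ with sinθ = 0.874620.
With the apex up, the centroid sits 2h/3 = 2 × 2.7/3 = 1.8 m below the apex, so y_c = 2.66 + 1.8 = 4.46 m and h_c = 4.46 × 0.874620 = 3.90081 m.
A = ½ × 1 × 2.7 = 1.35 m².
Resultant F = γ·h_c·A = 7.74009 × 3.90081 × 1.35 = 40.76 kN.

F ≈ 40.76 kN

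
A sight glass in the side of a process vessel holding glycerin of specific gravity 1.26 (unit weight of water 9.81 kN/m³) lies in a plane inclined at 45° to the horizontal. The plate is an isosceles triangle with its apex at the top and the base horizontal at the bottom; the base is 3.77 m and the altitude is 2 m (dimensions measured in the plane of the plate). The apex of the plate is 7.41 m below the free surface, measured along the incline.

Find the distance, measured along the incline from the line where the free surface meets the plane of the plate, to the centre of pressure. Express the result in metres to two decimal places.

y_p = 8.77 m

γ = 1.26 × 9.81 = 12.3606 kN/m³.
Let θ = 45° be the plate's angle to the horizontal; measure y along the incline from where the plane meets the free surface. Vertical depth h = y·sinθ with sinθ = 0.707107.
With the apex up, the centroid sits 2h/3 = 2 × 2/3 = 1.33333 m below the apex, so y_c = 7.41 + 1.33333 = 8.74333 m and h_c = 8.74333 × 0.707107 = 6.18247 m.
A = ½ × 3.77 × 2 = 3.77 m².
Resultant F = γ·h_c·A = 12.3606 × 6.18247 × 3.77 = 288.1 kN.
I_c = b·h³/36 = 3.77 × 2³/36 = 0.837778 m⁴.
Centre of pressure: y_p = y_c + I_c/(y_c·A) = 8.74333 + 0.837778/(8.74333 × 3.77) = 8.74333 + 0.0254162 = 8.76875 m along the plane.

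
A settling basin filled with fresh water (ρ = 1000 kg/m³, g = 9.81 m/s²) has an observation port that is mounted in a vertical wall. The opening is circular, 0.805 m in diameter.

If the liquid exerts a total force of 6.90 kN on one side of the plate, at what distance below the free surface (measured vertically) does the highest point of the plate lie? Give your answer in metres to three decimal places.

d_top ≈ 0.979 m

γ = ρg = 1000 × 9.81 = 9810 N/m³ = 9.81 kN/m³.
A = π(0.4025)² = 0.508958 m².
From F = γ·h_c·A, the centroid depth is h_c = 6.90/(9.81 × 0.508958) = 1.38197 m.
The centroid is at the centre, 0.4025 m below the top of the plate, so the highest point sits at h_top = 1.38197 − 0.4025 = 0.97947 m below the surface.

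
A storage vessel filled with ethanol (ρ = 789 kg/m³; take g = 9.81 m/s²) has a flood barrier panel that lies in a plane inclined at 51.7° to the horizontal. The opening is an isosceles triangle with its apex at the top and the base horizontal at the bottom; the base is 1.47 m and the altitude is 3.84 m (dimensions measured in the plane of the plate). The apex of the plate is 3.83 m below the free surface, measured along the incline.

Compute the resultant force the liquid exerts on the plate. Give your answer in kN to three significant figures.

γ = ρg = 789 × 9.81 / 1000 = 7.74009 kN/m³.
Let θ = 51.7° be the plate's angle to the horizontal; measure y along the incline from where the plane meets the free surface. Vertical depth h = y·sinθ with sinθ = 0.784776.
With the apex up, the centroid sits 2h/3 = 2 × 3.84/3 = 2.56 m below the apex, so y_c = 3.83 + 2.56 = 6.39 m and h_c = 6.39 × 0.784776 = 5.01472 m.
A = ½ × 1.47 × 3.84 = 2.8224 m².
Resultant F = γ·h_c·A = 7.74009 × 5.01472 × 2.8224 = 109.55 kN.

F ≈ 110 kN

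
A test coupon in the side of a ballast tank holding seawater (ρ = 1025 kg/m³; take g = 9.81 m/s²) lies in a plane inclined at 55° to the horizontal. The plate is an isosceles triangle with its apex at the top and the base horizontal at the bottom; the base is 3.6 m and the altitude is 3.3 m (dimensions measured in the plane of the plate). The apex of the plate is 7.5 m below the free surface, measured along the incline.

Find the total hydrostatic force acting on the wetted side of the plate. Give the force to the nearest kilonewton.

γ = ρg = 1025 × 9.81 / 1000 = 10.05525 kN/m³.
Let θ = 55° be the plate's angle to the horizontal; measure y along the incline from where the plane meets the free surface. Vertical depth h = y·sinθ with sinθ = 0.819152.
With the apex up, the centroid sits 2h/3 = 2 × 3.3/3 = 2.2 m below the apex, so y_c = 7.5 + 2.2 = 9.7 m and h_c = 9.7 × 0.819152 = 7.94577 m.
A = ½ × 3.6 × 3.3 = 5.94 m².
Resultant F = γ·h_c·A = 10.05525 × 7.94577 × 5.94 = 474.586 kN.

F ≈ 475 kN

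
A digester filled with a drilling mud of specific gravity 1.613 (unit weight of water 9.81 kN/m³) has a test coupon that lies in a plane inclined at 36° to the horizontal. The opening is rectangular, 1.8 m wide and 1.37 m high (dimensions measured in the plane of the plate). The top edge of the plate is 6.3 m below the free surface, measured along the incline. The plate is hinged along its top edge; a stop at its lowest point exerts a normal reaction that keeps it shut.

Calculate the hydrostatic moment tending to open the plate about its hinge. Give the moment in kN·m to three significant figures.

M ≈ 113 kN·m

γ = 1.613 × 9.81 = 15.82353 kN/m³.
Let θ = 36° be the plate's angle to the horizontal; measure y along the incline from where the plane meets the free surface. Vertical depth h = y·sinθ with sinθ = 0.587785.
The centroid lies 1.37/2 = 0.685 m below the top edge, so y_c = 6.3 + 0.685 = 6.985 m and h_c = 6.985 × 0.587785 = 4.10568 m.
A = 1.8 × 1.37 = 2.466 m².
Resultant F = γ·h_c·A = 15.82353 × 4.10568 × 2.466 = 160.207 kN.
I_c = b·h³/12 = 1.8 × 1.37³/12 = 0.385703 m⁴.
Centre of pressure: y_p = y_c + I_c/(y_c·A) = 6.985 + 0.385703/(6.985 × 2.466) = 6.985 + 0.022392 = 7.00739 m along the plane.
The resultant acts 0.685 + 0.022392 = 0.707392 m (along the plate) below the hinge at the top edge, so the moment about the hinge is M = F × 0.707392 = 160.207 × 0.707392 = 113.329 kN·m.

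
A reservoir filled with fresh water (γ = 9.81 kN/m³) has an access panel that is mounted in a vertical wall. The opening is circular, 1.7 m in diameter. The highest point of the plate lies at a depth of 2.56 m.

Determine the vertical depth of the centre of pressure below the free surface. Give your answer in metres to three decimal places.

γ = 9.81 kN/m³.
The centroid is at the centre, 0.85 m below the top of the plate, so the centroid depth is h_c = 2.56 + 0.85 = 3.41 m.
A = π(0.85)² = 2.2698 m².
Resultant F = γ·h_c·A = 9.81 × 3.41 × 2.2698 = 75.9296 kN.
I_c = πr⁴/4 = π × 0.85⁴/4 = 0.409983 m⁴.
Centre of pressure: y_p = y_c + I_c/(y_c·A) = 3.41 + 0.409983/(3.41 × 2.2698) = 3.41 + 0.0529693 = 3.46297 m along the plane.

h_p = 3.463 m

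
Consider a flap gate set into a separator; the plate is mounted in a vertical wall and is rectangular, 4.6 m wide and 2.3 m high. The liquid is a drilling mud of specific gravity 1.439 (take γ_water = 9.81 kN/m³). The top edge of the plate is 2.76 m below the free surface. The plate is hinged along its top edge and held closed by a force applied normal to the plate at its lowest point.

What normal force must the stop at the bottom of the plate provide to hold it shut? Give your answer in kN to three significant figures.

P ≈ 321 kN

γ = 1.439 × 9.81 = 14.11659 kN/m³.
The centroid lies 2.3/2 = 1.15 m below the top edge, so the centroid depth is h_c = 2.76 + 1.15 = 3.91 m.
A = 4.6 × 2.3 = 10.58 m².
Resultant F = γ·h_c·A = 14.11659 × 3.91 × 10.58 = 583.972 kN.
I_c = b·h³/12 = 4.6 × 2.3³/12 = 4.66402 m⁴.
Centre of pressure: y_p = y_c + I_c/(y_c·A) = 3.91 + 4.66402/(3.91 × 10.58) = 3.91 + 0.112745 = 4.02275 m along the plane.
The resultant acts 1.15 + 0.112745 = 1.26275 m (along the plate) below the hinge at the top edge, so the moment about the hinge is M = F × 1.26275 = 583.972 × 1.26275 = 737.411 kN·m.
A normal force at the bottom, 2.3 m from the hinge, must supply this moment: P = 737.411/2.3 = 320.613 kN.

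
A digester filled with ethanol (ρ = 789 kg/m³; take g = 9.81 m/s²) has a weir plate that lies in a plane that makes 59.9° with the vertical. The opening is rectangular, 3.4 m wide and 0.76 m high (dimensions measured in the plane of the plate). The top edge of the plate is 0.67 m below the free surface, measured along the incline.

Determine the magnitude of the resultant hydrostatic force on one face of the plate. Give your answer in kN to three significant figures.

γ = ρg = 789 × 9.81 / 1000 = 7.74009 kN/m³.
The plate makes 59.9° with the vertical, i.e. θ = 90° − 59.9° = 30.1° to the horizontal. Measuring y along the incline from the free-surface line, vertical depth h = y·sinθ with sinθ = 0.501511.
The centroid lies 0.76/2 = 0.38 m below the top edge, so y_c = 0.67 + 0.38 = 1.05 m and h_c = 1.05 × 0.501511 = 0.526587 m.
A = 3.4 × 0.76 = 2.584 m².
Resultant F = γ·h_c·A = 7.74009 × 0.526587 × 2.584 = 10.5319 kN.

F ≈ 10.5 kN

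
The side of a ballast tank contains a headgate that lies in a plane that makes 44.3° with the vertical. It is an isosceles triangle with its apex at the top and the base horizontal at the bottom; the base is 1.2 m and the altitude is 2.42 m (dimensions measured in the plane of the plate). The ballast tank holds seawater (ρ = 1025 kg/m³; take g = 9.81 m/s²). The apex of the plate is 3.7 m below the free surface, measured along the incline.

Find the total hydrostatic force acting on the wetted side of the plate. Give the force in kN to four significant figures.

γ = ρg = 1025 × 9.81 / 1000 = 10.05525 kN/m³.
The plate makes 44.3° with the vertical, i.e. θ = 90° − 44.3° = 45.7° to the horizontal. Measuring y along the incline from the free-surface line, vertical depth h = y·sinθ with sinθ = 0.715693.
With the apex up, the centroid sits 2h/3 = 2 × 2.42/3 = 1.61333 m below the apex, so y_c = 3.7 + 1.61333 = 5.31333 m and h_c = 5.31333 × 0.715693 = 3.80271 m.
A = ½ × 1.2 × 2.42 = 1.452 m².
Resultant F = γ·h_c·A = 10.05525 × 3.80271 × 1.452 = 55.5204 kN.

F ≈ 55.52 kN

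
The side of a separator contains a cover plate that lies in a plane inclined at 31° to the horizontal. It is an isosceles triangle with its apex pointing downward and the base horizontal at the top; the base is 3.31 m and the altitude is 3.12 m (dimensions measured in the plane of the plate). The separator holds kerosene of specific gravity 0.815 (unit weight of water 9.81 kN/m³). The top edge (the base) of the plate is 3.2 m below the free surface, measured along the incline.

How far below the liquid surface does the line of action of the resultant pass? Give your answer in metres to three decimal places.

γ = 0.815 × 9.81 = 7.99515 kN/m³.
Let θ = 31° be the plate's angle to the horizontal; measure y along the incline from where the plane meets the free surface. Vertical depth h = y·sinθ with sinθ = 0.515038.
With the apex down, the centroid sits h/3 = 3.12/3 = 1.04 m below the base (the top edge), so y_c = 3.2 + 1.04 = 4.24 m and h_c = 4.24 × 0.515038 = 2.18376 m.
A = ½ × 3.31 × 3.12 = 5.1636 m².
Resultant F = γ·h_c·A = 7.99515 × 2.18376 × 5.1636 = 90.1538 kN.
I_c = b·h³/36 = 3.31 × 3.12³/36 = 2.79247 m⁴.
Centre of pressure: y_p = y_c + I_c/(y_c·A) = 4.24 + 2.79247/(4.24 × 5.1636) = 4.24 + 0.127547 = 4.36755 m along the plane.
Vertically, h_p = y_p·sinθ = 4.36755 × 0.515038 = 2.24945 m.

h_p = 2.249 m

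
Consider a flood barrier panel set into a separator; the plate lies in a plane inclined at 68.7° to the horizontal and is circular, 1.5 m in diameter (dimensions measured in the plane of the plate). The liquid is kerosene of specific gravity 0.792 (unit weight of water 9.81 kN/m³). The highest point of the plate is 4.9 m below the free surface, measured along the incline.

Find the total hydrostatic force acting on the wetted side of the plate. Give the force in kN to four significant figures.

F ≈ 72.27 kN

γ = 0.792 × 9.81 = 7.76952 kN/m³.
Let θ = 68.7° be the plate's angle to the horizontal; measure y along the incline from where the plane meets the free surface. Vertical depth h = y·sinθ with sinθ = 0.931691.
The centroid is at the centre, 0.75 m below the top of the plate, so y_c = 4.9 + 0.75 = 5.65 m and h_c = 5.65 × 0.931691 = 5.26405 m.
A = π(0.75)² = 1.76715 m².
Resultant F = γ·h_c·A = 7.76952 × 5.26405 × 1.76715 = 72.2749 kN.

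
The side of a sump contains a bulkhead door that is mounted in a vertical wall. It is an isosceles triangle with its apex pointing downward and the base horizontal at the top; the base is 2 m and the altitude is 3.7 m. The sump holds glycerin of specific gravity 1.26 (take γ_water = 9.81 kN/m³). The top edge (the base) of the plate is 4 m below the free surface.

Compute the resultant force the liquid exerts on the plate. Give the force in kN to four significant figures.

γ = 1.26 × 9.81 = 12.3606 kN/m³.
With the apex down, the centroid sits h/3 = 3.7/3 = 1.23333 m below the base (the top edge), so the centroid depth is h_c = 4 + 1.23333 = 5.23333 m.
A = ½ × 2 × 3.7 = 3.7 m².
Resultant F = γ·h_c·A = 12.3606 × 5.23333 × 3.7 = 239.342 kN.

F ≈ 239.3 kN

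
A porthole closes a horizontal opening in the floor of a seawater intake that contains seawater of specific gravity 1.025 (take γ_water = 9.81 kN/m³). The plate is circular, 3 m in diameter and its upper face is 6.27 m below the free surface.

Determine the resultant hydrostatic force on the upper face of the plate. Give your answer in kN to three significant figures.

γ = 1.025 × 9.81 = 10.05525 kN/m³.
The plate is horizontal, so pressure is uniform at p = γ·h = 10.05525 × 6.27 = 63.0464 kN/m².
A = π(1.5)² = 7.06858 m².
F = p·A = 63.0464 × 7.06858 = 445.649 kN.

F ≈ 446 kN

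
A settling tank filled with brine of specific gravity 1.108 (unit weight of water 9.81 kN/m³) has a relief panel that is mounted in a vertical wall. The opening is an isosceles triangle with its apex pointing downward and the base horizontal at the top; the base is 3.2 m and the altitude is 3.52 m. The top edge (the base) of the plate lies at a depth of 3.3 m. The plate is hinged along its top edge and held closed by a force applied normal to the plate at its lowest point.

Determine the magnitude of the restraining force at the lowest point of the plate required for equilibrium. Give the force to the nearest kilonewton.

P ≈ 103 kN

γ = 1.108 × 9.81 = 10.86948 kN/m³.
With the apex down, the centroid sits h/3 = 3.52/3 = 1.17333 m below the base (the top edge), so the centroid depth is h_c = 3.3 + 1.17333 = 4.47333 m.
A = ½ × 3.2 × 3.52 = 5.632 m².
Resultant F = γ·h_c·A = 10.86948 × 4.47333 × 5.632 = 273.843 kN.
I_c = b·h³/36 = 3.2 × 3.52³/36 = 3.87682 m⁴.
Centre of pressure: y_p = y_c + I_c/(y_c·A) = 4.47333 + 3.87682/(4.47333 × 5.632) = 4.47333 + 0.15388 = 4.62721 m along the plane.
The resultant acts 1.17333 + 0.15388 = 1.32721 m (along the plate) below the hinge at the top edge, so the moment about the hinge is M = F × 1.32721 = 273.843 × 1.32721 = 363.447 kN·m.
A normal force at the bottom, 3.52 m from the hinge, must supply this moment: P = 363.447/3.52 = 103.252 kN.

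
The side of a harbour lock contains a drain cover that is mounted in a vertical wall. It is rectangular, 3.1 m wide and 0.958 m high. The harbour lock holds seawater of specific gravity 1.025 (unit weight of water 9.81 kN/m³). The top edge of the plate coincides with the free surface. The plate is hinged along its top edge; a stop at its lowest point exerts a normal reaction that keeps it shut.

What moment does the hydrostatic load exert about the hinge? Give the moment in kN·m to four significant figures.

M ≈ 9.135 kN·m

γ = 1.025 × 9.81 = 10.05525 kN/m³.
The centroid lies 0.958/2 = 0.479 m below the top edge, so the centroid depth is h_c = 0.479 m.
A = 3.1 × 0.958 = 2.9698 m².
Resultant F = γ·h_c·A = 10.05525 × 0.479 × 2.9698 = 14.3039 kN.
I_c = b·h³/12 = 3.1 × 0.958³/12 = 0.227131 m⁴.
Centre of pressure: y_p = y_c + I_c/(y_c·A) = 0.479 + 0.227131/(0.479 × 2.9698) = 0.479 + 0.159666 = 0.638666 m along the plane.
The resultant acts 0.479 + 0.159666 = 0.638666 m (along the plate) below the hinge at the top edge, so the moment about the hinge is M = F × 0.638666 = 14.3039 × 0.638666 = 9.13541 kN·m.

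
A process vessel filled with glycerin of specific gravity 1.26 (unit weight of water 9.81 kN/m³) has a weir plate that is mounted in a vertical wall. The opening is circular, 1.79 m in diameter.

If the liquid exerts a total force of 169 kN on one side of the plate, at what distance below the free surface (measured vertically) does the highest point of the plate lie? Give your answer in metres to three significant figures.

d_top ≈ 4.54 m

γ = 1.26 × 9.81 = 12.3606 kN/m³.
A = π(0.895)² = 2.51649 m².
From F = γ·h_c·A, the centroid depth is h_c = 169/(12.3606 × 2.51649) = 5.43315 m.
The centroid is at the centre, 0.895 m below the top of the plate, so the highest point sits at h_top = 5.43315 − 0.895 = 4.53815 m below the surface.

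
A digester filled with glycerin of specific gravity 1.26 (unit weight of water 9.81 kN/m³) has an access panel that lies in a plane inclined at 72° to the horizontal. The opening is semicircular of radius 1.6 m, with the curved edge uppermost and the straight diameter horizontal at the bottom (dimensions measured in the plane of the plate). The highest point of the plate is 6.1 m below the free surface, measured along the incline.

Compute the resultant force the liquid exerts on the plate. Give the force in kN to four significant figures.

γ = 1.26 × 9.81 = 12.3606 kN/m³.
Let θ = 72° be the plate's angle to the horizontal; measure y along the incline from where the plane meets the free surface. Vertical depth h = y·sinθ with sinθ = 0.951057.
The centroid lies 4r/(3π) = 0.679061 m above the diameter, so r − 4r/(3π) = 1.6 − 0.679061 = 0.920939 m below the topmost point, so y_c = 6.1 + 0.920939 = 7.02094 m and h_c = 7.02094 × 0.951057 = 6.67731 m.
A = πr²/2 = π × 1.6²/2 = 4.02124 m².
Resultant F = γ·h_c·A = 12.3606 × 6.67731 × 4.02124 = 331.895 kN.

F ≈ 331.9 kN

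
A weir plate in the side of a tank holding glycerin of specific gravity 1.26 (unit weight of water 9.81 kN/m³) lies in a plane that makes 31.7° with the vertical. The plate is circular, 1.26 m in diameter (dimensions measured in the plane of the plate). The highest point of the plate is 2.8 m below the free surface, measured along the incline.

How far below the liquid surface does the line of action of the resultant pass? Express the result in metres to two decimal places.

h_p = 2.94 m

γ = 1.26 × 9.81 = 12.3606 kN/m³.
The plate makes 31.7° with the vertical, i.e. θ = 90° − 31.7° = 58.3° to the horizontal. Measuring y along the incline from the free-surface line, vertical depth h = y·sinθ with sinθ = 0.850811.
The centroid is at the centre, 0.63 m below the top of the plate, so y_c = 2.8 + 0.63 = 3.43 m and h_c = 3.43 × 0.850811 = 2.91828 m.
A = π(0.63)² = 1.2469 m².
Resultant F = γ·h_c·A = 12.3606 × 2.91828 × 1.2469 = 44.9778 kN.
I_c = πr⁴/4 = π × 0.63⁴/4 = 0.123723 m⁴.
Centre of pressure: y_p = y_c + I_c/(y_c·A) = 3.43 + 0.123723/(3.43 × 1.2469) = 3.43 + 0.0289284 = 3.45893 m along the plane.
Vertically, h_p = y_p·sinθ = 3.45893 × 0.850811 = 2.9429 m.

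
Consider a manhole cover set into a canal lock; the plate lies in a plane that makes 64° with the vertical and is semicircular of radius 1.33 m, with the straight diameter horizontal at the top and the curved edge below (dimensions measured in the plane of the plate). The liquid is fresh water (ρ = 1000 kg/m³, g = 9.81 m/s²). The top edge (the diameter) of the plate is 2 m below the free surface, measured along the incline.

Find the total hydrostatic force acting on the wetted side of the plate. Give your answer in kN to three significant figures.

F ≈ 30.6 kN

γ = ρg = 1000 × 9.81 = 9810 N/m³ = 9.81 kN/m³.
The plate makes 64° with the vertical, i.e. θ = 90° − 64° = 26° to the horizontal. Measuring y along the incline from the free-surface line, vertical depth h = y·sinθ with sinθ = 0.438371.
The centroid of a semicircle lies 4r/(3π) = 0.56447 m from the diameter, here below the top edge, so y_c = 2 + 0.56447 = 2.56447 m and h_c = 2.56447 × 0.438371 = 1.12419 m.
A = πr²/2 = π × 1.33²/2 = 2.77858 m².
Resultant F = γ·h_c·A = 9.81 × 1.12419 × 2.77858 = 30.643 kN.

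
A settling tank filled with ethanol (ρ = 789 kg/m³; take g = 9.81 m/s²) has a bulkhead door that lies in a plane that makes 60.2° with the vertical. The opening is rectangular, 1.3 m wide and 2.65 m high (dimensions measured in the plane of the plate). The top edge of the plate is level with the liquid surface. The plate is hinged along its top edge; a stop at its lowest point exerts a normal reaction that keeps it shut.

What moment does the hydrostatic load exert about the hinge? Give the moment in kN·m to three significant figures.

γ = ρg = 789 × 9.81 / 1000 = 7.74009 kN/m³.
The plate makes 60.2° with the vertical, i.e. θ = 90° − 60.2° = 29.8° to the horizontal. Measuring y along the incline from the free-surface line, vertical depth h = y·sinθ with sinθ = 0.496974.
The centroid lies 2.65/2 = 1.325 m below the top edge, so y_c = 1.325 m and h_c = 1.325 × 0.496974 = 0.658491 m.
A = 1.3 × 2.65 = 3.445 m².
Resultant F = γ·h_c·A = 7.74009 × 0.658491 × 3.445 = 17.5584 kN.
I_c = b·h³/12 = 1.3 × 2.65³/12 = 2.01604 m⁴.
Centre of pressure: y_p = y_c + I_c/(y_c·A) = 1.325 + 2.01604/(1.325 × 3.445) = 1.325 + 0.441666 = 1.76667 m along the plane.
The resultant acts 1.325 + 0.441666 = 1.76667 m (along the plate) below the hinge at the top edge, so the moment about the hinge is M = F × 1.76667 = 17.5584 × 1.76667 = 31.0199 kN·m.

M ≈ 31.0 kN·m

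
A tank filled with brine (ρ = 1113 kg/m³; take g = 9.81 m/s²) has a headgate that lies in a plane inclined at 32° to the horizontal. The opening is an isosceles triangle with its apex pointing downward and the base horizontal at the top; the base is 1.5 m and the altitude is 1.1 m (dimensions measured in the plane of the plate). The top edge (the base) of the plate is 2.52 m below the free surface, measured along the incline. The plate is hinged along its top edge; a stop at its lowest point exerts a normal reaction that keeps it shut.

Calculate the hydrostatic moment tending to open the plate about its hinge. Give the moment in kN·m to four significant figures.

γ = ρg = 1113 × 9.81 / 1000 = 10.91853 kN/m³.
Let θ = 32° be the plate's angle to the horizontal; measure y along the incline from where the plane meets the free surface. Vertical depth h = y·sinθ with sinθ = 0.529919.
With the apex down, the centroid sits h/3 = 1.1/3 = 0.366667 m below the base (the top edge), so y_c = 2.52 + 0.366667 = 2.88667 m and h_c = 2.88667 × 0.529919 = 1.5297 m.
A = ½ × 1.5 × 1.1 = 0.825 m².
Resultant F = γ·h_c·A = 10.91853 × 1.5297 × 0.825 = 13.7792 kN.
I_c = b·h³/36 = 1.5 × 1.1³/36 = 0.0554583 m⁴.
Centre of pressure: y_p = y_c + I_c/(y_c·A) = 2.88667 + 0.0554583/(2.88667 × 0.825) = 2.88667 + 0.0232871 = 2.90996 m along the plane.
The resultant acts 0.366667 + 0.0232871 = 0.389954 m (along the plate) below the hinge at the top edge, so the moment about the hinge is M = F × 0.389954 = 13.7792 × 0.389954 = 5.37325 kN·m.

M ≈ 5.373 kN·m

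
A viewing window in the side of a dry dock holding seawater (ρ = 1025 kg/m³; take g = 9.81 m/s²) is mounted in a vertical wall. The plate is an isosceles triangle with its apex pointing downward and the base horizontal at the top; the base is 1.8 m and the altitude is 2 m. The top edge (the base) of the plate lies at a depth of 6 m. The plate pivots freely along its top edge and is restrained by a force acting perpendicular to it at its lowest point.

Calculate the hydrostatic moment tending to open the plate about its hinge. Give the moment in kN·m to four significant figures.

M ≈ 84.46 kN·m

γ = ρg = 1025 × 9.81 / 1000 = 10.05525 kN/m³.
With the apex down, the centroid sits h/3 = 2/3 = 0.666667 m below the base (the top edge), so the centroid depth is h_c = 6 + 0.666667 = 6.66667 m.
A = ½ × 1.8 × 2 = 1.8 m².
Resultant F = γ·h_c·A = 10.05525 × 6.66667 × 1.8 = 120.663 kN.
I_c = b·h³/36 = 1.8 × 2³/36 = 0.4 m⁴.
Centre of pressure: y_p = y_c + I_c/(y_c·A) = 6.66667 + 0.4/(6.66667 × 1.8) = 6.66667 + 0.0333333 = 6.7 m along the plane.
The resultant acts 0.666667 + 0.0333333 = 0.7 m (along the plate) below the hinge at the top edge, so the moment about the hinge is M = F × 0.7 = 120.663 × 0.7 = 84.4641 kN·m.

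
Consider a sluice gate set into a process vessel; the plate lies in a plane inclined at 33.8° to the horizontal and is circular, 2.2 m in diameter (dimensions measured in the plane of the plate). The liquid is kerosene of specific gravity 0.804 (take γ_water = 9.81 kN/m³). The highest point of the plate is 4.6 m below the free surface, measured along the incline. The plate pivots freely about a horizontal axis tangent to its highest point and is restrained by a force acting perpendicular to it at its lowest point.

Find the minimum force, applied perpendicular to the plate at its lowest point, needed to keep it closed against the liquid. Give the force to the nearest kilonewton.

γ = 0.804 × 9.81 = 7.88724 kN/m³.
Let θ = 33.8° be the plate's angle to the horizontal; measure y along the incline from where the plane meets the free surface. Vertical depth h = y·sinθ with sinθ = 0.556296.
The centroid is at the centre, 1.1 m below the top of the plate, so y_c = 4.6 + 1.1 = 5.7 m and h_c = 5.7 × 0.556296 = 3.17089 m.
A = π(1.1)² = 3.80133 m².
Resultant F = γ·h_c·A = 7.88724 × 3.17089 × 3.80133 = 95.0696 kN.
I_c = πr⁴/4 = π × 1.1⁴/4 = 1.1499 m⁴.
Centre of pressure: y_p = y_c + I_c/(y_c·A) = 5.7 + 1.1499/(5.7 × 3.80133) = 5.7 + 0.0530701 = 5.75307 m along the plane.
The resultant acts 1.1 + 0.0530701 = 1.15307 m (along the plate) below the hinge at the top edge, so the moment about the hinge is M = F × 1.15307 = 95.0696 × 1.15307 = 109.622 kN·m.
A normal force at the bottom, 2.2 m from the hinge, must supply this moment: P = 109.622/2.2 = 49.8282 kN.

P ≈ 50 kN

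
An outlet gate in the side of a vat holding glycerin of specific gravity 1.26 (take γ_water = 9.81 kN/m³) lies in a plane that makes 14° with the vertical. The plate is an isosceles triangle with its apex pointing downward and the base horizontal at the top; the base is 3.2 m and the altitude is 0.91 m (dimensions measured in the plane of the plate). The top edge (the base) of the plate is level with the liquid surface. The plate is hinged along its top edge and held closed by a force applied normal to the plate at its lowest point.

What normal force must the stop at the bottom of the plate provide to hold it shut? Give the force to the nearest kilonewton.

P ≈ 3 kN

γ = 1.26 × 9.81 = 12.3606 kN/m³.
The plate makes 14° with the vertical, i.e. θ = 90° − 14° = 76° to the horizontal. Measuring y along the incline from the free-surface line, vertical depth h = y·sinθ with sinθ = 0.970296.
With the apex down, the centroid sits h/3 = 0.91/3 = 0.303333 m below the base (the top edge), so y_c = 0.303333 m and h_c = 0.303333 × 0.970296 = 0.294323 m.
A = ½ × 3.2 × 0.91 = 1.456 m².
Resultant F = γ·h_c·A = 12.3606 × 0.294323 × 1.456 = 5.29694 kN.
I_c = b·h³/36 = 3.2 × 0.91³/36 = 0.0669841 m⁴.
Centre of pressure: y_p = y_c + I_c/(y_c·A) = 0.303333 + 0.0669841/(0.303333 × 1.456) = 0.303333 + 0.151667 = 0.455 m along the plane.
The resultant acts 0.303333 + 0.151667 = 0.455 m (along the plate) below the hinge at the top edge, so the moment about the hinge is M = F × 0.455 = 5.29694 × 0.455 = 2.41011 kN·m.
A normal force at the bottom, 0.91 m from the hinge, must supply this moment: P = 2.41011/0.91 = 2.64847 kN.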